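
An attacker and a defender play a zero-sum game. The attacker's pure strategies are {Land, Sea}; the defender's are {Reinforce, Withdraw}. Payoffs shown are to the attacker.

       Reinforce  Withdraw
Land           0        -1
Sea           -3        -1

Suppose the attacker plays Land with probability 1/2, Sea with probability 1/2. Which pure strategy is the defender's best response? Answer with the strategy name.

Reinforce

If the defender plays Reinforce, the attacker's expected payoff is (1/2)·0 + (1/2)·(-3) = -3/2.
If the defender plays Withdraw, the attacker's expected payoff is (1/2)·(-1) + (1/2)·(-1) = -1.
The defender minimizes the attacker's payoff; the smallest is -3/2, so the best response is Reinforce.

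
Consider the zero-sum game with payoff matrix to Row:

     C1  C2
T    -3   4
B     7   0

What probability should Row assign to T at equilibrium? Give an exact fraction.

1/2

Row minima: T → -3, B → 0; maximin = 0.
Column maxima: C1 → 7, C2 → 4; minimax = 4.
0 ≠ 4, so there is no saddle point; optimal play is mixed.
Let Row play T with probability p. Expected payoff against C1: (-3)p + 7(1−p) = −10p + 7; against C2: 4p + 0(1−p) = 4p.
Setting these equal: −10p + 7 = 4p ⇒ −14p = -7 ⇒ p = 1/2, and the value is (-10)·(1/2) + 7 = 2.
For Column: with q = P(C1), equating T's and B's payoffs gives −7q + 4 = 7q ⇒ q = 2/7.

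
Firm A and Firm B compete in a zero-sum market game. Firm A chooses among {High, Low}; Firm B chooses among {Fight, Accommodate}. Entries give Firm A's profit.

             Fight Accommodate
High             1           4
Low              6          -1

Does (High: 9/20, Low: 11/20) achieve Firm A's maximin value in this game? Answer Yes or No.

No

Against Fight this mix gives (9/20)·1 + (11/20)·6 = 15/4.
Against Accommodate this mix gives (9/20)·4 + (11/20)·(-1) = 5/4.
Firm B will play Accommodate, holding Firm A to 5/4. Shifting weight toward the row that does better against Accommodate would raise this floor (the equalizing mix achieves 5/2 against both Accommodate and Fight), so the proposed strategy is not optimal.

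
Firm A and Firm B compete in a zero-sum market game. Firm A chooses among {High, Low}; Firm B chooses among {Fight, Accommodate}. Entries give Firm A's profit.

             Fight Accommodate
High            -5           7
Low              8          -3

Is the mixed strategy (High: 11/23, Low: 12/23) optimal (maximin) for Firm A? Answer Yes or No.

Against Fight this mix gives (11/23)·(-5) + (12/23)·8 = 41/23.
Against Accommodate this mix gives (11/23)·7 + (12/23)·(-3) = 41/23.
All of Firm B's active replies (Fight, Accommodate) yield 41/23, and no column does worse for Firm A. The mix makes Firm B indifferent and guarantees 41/23, so it is optimal.

Yes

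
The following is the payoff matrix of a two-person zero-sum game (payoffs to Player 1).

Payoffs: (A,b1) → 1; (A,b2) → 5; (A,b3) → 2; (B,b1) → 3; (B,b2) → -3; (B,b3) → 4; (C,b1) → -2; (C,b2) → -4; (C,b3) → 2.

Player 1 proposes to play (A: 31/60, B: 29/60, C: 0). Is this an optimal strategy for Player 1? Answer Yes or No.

No

Against b1 this mix gives (31/60)·1 + (29/60)·3 = 59/30.
Against b2 this mix gives (31/60)·5 + (29/60)·(-3) = 17/15.
Against b3 this mix gives (31/60)·2 + (29/60)·4 = 89/30.
Player 2 will play b2, holding Player 1 to 17/15. Shifting weight toward the row that does better against b2 would raise this floor (the equalizing mix achieves 9/5 against both b2 and b1), so the proposed strategy is not optimal.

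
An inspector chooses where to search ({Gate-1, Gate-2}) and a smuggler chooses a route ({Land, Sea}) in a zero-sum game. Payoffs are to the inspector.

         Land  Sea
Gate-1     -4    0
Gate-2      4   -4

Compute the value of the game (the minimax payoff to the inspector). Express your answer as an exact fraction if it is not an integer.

Row minima: Gate-1 → -4, Gate-2 → -4; maximin = -4.
Column maxima: Land → 4, Sea → 0; minimax = 0.
-4 ≠ 0, so there is no saddle point; optimal play is mixed.
Let the inspector play Gate-1 with probability p. Expected payoff against Land: (-4)p + 4(1−p) = −8p + 4; against Sea: 0p + (-4)(1−p) = 4p − 4.
Setting these equal: −8p + 4 = 4p − 4 ⇒ −12p = -8 ⇒ p = 2/3, and the value is (-8)·(2/3) + 4 = -4/3.
For the smuggler: with q = P(Land), equating Gate-1's and Gate-2's payoffs gives −4q = 8q − 4 ⇒ q = 1/3.

-4/3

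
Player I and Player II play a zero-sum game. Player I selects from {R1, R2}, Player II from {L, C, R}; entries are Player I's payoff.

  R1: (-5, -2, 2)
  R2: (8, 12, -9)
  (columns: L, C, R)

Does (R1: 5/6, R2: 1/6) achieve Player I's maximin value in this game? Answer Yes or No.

Against L this mix gives (5/6)·(-5) + (1/6)·8 = -17/6.
Against C this mix gives (5/6)·(-2) + (1/6)·12 = 1/3.
Against R this mix gives (5/6)·2 + (1/6)·(-9) = 1/6.
Player II will play L, holding Player I to -17/6. Shifting weight toward the row that does better against L would raise this floor (the equalizing mix achieves -29/24 against both L and R), so the proposed strategy is not optimal.

No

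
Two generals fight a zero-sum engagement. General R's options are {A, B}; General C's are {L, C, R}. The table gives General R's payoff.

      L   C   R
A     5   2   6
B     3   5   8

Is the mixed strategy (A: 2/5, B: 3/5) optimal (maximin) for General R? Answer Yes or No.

Yes

Against L this mix gives (2/5)·5 + (3/5)·3 = 19/5.
Against C this mix gives (2/5)·2 + (3/5)·5 = 19/5.
Against R this mix gives (2/5)·6 + (3/5)·8 = 36/5.
All of General C's active replies (L, C) yield 19/5, and no column does worse for General R. The mix makes General C indifferent and guarantees 19/5, so it is optimal.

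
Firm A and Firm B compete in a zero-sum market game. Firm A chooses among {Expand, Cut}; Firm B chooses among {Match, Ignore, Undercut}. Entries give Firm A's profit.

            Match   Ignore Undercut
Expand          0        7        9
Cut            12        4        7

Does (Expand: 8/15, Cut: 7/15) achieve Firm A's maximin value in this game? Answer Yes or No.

Yes

Against Match this mix gives (8/15)·0 + (7/15)·12 = 28/5.
Against Ignore this mix gives (8/15)·7 + (7/15)·4 = 28/5.
Against Undercut this mix gives (8/15)·9 + (7/15)·7 = 121/15.
All of Firm B's active replies (Match, Ignore) yield 28/5, and no column does worse for Firm A. The mix makes Firm B indifferent and guarantees 28/5, so it is optimal.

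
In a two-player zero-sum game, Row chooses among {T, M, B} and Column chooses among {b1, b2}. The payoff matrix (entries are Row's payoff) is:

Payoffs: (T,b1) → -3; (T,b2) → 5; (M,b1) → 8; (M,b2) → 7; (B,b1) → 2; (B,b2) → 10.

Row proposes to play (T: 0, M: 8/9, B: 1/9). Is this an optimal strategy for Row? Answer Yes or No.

Yes

Against b1 this mix gives (8/9)·8 + (1/9)·2 = 22/3.
Against b2 this mix gives (8/9)·7 + (1/9)·10 = 22/3.
All of Column's active replies (b1, b2) yield 22/3, and no column does worse for Row. The mix makes Column indifferent and guarantees 22/3, so it is optimal.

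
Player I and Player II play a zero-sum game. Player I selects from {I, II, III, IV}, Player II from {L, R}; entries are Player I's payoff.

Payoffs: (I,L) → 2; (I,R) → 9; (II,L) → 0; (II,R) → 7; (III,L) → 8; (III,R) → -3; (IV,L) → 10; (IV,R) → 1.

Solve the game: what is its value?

Row minima: I → 2, II → 0, III → -3, IV → 1; maximin = 2.
Column maxima: L → 10, R → 9; minimax = 9.
2 ≠ 9, so there is no saddle point; optimal play is mixed.
II is strictly dominated by I, so Player I never plays it.
III is strictly dominated by IV, so Player I never plays it.
On the remaining 2×2 (I, IV vs L, R):
Let Player I play I with probability p. Expected payoff against L: 2p + 10(1−p) = −8p + 10; against R: 9p + 1(1−p) = 8p + 1.
Setting these equal: −8p + 10 = 8p + 1 ⇒ −16p = -9 ⇒ p = 9/16, and the value is (-8)·(9/16) + 10 = 11/2.
For Player II: with q = P(L), equating I's and IV's payoffs gives −7q + 9 = 9q + 1 ⇒ q = 1/2.

11/2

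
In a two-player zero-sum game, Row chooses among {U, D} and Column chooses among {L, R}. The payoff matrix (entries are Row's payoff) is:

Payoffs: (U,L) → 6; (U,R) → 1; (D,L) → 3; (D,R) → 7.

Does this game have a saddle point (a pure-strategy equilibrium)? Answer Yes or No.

No

Row minima: U → 1, D → 3; maximin = 3.
Column maxima: L → 6, R → 7; minimax = 6.
3 ≠ 6, so no pure-strategy equilibrium exists.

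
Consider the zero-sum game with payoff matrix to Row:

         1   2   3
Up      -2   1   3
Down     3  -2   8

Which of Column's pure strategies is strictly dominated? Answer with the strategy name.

3

1 holds Row's payoff strictly below 3 in every row: -2 < 3, 3 < 8.
So 3 is strictly dominated for Column.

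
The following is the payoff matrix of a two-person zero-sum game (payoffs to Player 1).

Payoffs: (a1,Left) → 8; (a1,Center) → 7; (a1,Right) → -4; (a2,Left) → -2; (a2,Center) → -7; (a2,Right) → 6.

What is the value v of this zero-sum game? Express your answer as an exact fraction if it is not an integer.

7/12

Row minima: a1 → -4, a2 → -7; maximin = -4.
Column maxima: Left → 8, Center → 7, Right → 6; minimax = 6.
-4 ≠ 6, so there is no saddle point; optimal play is mixed.
Left is strictly dominated by Center (it gives Player 1 strictly more in every row), so Player 2 never plays it.
On the remaining 2×2 (a1, a2 vs Center, Right):
Let Player 1 play a1 with probability p. Expected payoff against Center: 7p + (-7)(1−p) = 14p − 7; against Right: (-4)p + 6(1−p) = −10p + 6.
Setting these equal: 14p − 7 = −10p + 6 ⇒ 24p = 13 ⇒ p = 13/24, and the value is (14)·(13/24) − 7 = 7/12.
For Player 2: with q = P(Center), equating a1's and a2's payoffs gives 11q − 4 = −13q + 6 ⇒ q = 5/12.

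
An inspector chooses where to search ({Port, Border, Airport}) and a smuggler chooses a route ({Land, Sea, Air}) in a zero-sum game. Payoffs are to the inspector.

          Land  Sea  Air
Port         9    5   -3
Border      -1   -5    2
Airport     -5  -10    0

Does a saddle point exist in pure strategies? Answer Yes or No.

No

Row minima: Port → -3, Border → -5, Airport → -10; maximin = -3.
Column maxima: Land → 9, Sea → 5, Air → 2; minimax = 2.
-3 ≠ 2, so no pure-strategy equilibrium exists.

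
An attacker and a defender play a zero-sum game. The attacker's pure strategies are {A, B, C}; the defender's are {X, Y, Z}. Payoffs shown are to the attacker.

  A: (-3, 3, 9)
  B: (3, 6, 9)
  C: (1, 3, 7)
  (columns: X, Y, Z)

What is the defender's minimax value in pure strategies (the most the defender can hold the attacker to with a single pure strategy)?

Column maxima: X → 3, Y → 6, Z → 9.
The smallest of these is 3.

3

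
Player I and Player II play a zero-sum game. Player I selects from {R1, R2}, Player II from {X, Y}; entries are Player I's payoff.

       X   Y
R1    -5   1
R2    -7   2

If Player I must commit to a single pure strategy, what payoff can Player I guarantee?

Row minima: R1 → -5, R2 → -7.
The best of these is -5.

-5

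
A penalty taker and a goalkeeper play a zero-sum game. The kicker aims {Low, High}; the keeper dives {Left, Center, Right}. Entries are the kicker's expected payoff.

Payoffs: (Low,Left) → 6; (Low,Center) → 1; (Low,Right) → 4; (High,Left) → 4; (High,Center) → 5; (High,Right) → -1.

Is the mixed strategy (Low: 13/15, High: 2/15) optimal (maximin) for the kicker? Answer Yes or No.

No

Against Left this mix gives (13/15)·6 + (2/15)·4 = 86/15.
Against Center this mix gives (13/15)·1 + (2/15)·5 = 23/15.
Against Right this mix gives (13/15)·4 + (2/15)·(-1) = 10/3.
The keeper will play Center, holding the kicker to 23/15. Shifting weight toward the row that does better against Center would raise this floor (the equalizing mix achieves 7/3 against both Center and Right), so the proposed strategy is not optimal.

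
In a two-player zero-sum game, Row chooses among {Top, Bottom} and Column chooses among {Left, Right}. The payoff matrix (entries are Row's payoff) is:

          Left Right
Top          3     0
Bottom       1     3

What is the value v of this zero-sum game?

Row minima: Top → 0, Bottom → 1; maximin = 1.
Column maxima: Left → 3, Right → 3; minimax = 3.
1 ≠ 3, so there is no saddle point; optimal play is mixed.
Let Row play Top with probability p. Expected payoff against Left: 3p + 1(1−p) = 2p + 1; against Right: 0p + 3(1−p) = −3p + 3.
Setting these equal: 2p + 1 = −3p + 3 ⇒ 5p = 2 ⇒ p = 2/5, and the value is (2)·(2/5) + 1 = 9/5.
For Column: with q = P(Left), equating Top's and Bottom's payoffs gives 3q = −2q + 3 ⇒ q = 3/5.

9/5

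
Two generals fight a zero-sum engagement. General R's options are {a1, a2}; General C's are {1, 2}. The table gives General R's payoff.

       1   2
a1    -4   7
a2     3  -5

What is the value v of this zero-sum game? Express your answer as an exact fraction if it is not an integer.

Row minima: a1 → -4, a2 → -5; maximin = -4.
Column maxima: 1 → 3, 2 → 7; minimax = 3.
-4 ≠ 3, so there is no saddle point; optimal play is mixed.
Let General R play a1 with probability p. Expected payoff against 1: (-4)p + 3(1−p) = −7p + 3; against 2: 7p + (-5)(1−p) = 12p − 5.
Setting these equal: −7p + 3 = 12p − 5 ⇒ −19p = -8 ⇒ p = 8/19, and the value is (-7)·(8/19) + 3 = 1/19.
For General C: with q = P(1), equating a1's and a2's payoffs gives −11q + 7 = 8q − 5 ⇒ q = 12/19.

1/19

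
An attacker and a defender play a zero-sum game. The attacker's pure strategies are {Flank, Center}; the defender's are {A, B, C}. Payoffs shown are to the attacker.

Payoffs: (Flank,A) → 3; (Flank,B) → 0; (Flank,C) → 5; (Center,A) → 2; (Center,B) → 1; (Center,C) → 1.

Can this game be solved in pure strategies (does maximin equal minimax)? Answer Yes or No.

Yes

Row minima: Flank → 0, Center → 1; maximin = 1.
Column maxima: A → 3, B → 1, C → 5; minimax = 1.
maximin = minimax = 1, so a saddle point exists.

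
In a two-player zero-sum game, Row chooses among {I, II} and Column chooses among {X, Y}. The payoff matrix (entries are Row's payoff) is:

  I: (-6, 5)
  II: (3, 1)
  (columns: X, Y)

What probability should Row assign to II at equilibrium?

Row minima: I → -6, II → 1; maximin = 1.
Column maxima: X → 3, Y → 5; minimax = 3.
1 ≠ 3, so there is no saddle point; optimal play is mixed.
Let Row play I with probability p. Expected payoff against X: (-6)p + 3(1−p) = −9p + 3; against Y: 5p + 1(1−p) = 4p + 1.
Setting these equal: −9p + 3 = 4p + 1 ⇒ −13p = -2 ⇒ p = 2/13, and the value is (-9)·(2/13) + 3 = 21/13.
For Column: with q = P(X), equating I's and II's payoffs gives −11q + 5 = 2q + 1 ⇒ q = 4/13.

11/13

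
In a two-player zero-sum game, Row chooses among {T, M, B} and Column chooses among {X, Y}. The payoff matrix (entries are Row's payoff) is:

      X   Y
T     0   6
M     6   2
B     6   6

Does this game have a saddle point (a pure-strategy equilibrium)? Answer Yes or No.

Row minima: T → 0, M → 2, B → 6; maximin = 6.
Column maxima: X → 6, Y → 6; minimax = 6.
maximin = minimax = 6, so a saddle point exists.

Yes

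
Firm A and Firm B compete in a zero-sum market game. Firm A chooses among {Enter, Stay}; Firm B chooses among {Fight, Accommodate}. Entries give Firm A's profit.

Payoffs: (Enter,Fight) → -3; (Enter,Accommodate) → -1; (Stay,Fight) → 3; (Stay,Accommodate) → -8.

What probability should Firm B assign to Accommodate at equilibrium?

Row minima: Enter → -3, Stay → -8; maximin = -3.
Column maxima: Fight → 3, Accommodate → -1; minimax = -1.
-3 ≠ -1, so there is no saddle point; optimal play is mixed.
Let Firm A play Enter with probability p. Expected payoff against Fight: (-3)p + 3(1−p) = −6p + 3; against Accommodate: (-1)p + (-8)(1−p) = 7p − 8.
Setting these equal: −6p + 3 = 7p − 8 ⇒ −13p = -11 ⇒ p = 11/13, and the value is (-6)·(11/13) + 3 = -27/13.
For Firm B: with q = P(Fight), equating Enter's and Stay's payoffs gives −2q − 1 = 11q − 8 ⇒ q = 7/13.

6/13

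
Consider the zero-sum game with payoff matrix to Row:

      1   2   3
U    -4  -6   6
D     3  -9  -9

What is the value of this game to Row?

Row minima: U → -6, D → -9; maximin = -6.
Column maxima: 1 → 3, 2 → -6, 3 → 6; minimax = -6.
Since maximin = minimax = -6, there is a saddle point and the value is -6.

-6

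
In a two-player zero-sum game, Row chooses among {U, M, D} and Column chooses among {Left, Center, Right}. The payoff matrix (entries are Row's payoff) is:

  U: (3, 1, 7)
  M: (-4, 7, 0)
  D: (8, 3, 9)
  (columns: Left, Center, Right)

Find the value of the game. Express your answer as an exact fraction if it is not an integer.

Row minima: U → 1, M → -4, D → 3; maximin = 3.
Column maxima: Left → 8, Center → 7, Right → 9; minimax = 7.
3 ≠ 7, so there is no saddle point; optimal play is mixed.
U is strictly dominated by D, so Row never plays it.
Right is strictly dominated by Left (it gives Row strictly more in every row), so Column never plays it.
On the remaining 2×2 (M, D vs Left, Center):
Let Row play M with probability p. Expected payoff against Left: (-4)p + 8(1−p) = −12p + 8; against Center: 7p + 3(1−p) = 4p + 3.
Setting these equal: −12p + 8 = 4p + 3 ⇒ −16p = -5 ⇒ p = 5/16, and the value is (-12)·(5/16) + 8 = 17/4.
For Column: with q = P(Left), equating M's and D's payoffs gives −11q + 7 = 5q + 3 ⇒ q = 1/4.

17/4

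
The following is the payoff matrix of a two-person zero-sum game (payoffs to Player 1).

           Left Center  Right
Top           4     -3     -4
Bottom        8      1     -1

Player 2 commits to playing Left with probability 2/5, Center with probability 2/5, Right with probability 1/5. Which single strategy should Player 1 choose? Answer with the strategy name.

Bottom

Expected payoff of Top: (2/5)·4 + (2/5)·(-3) + (1/5)·(-4) = -2/5.
Expected payoff of Bottom: (2/5)·8 + (2/5)·1 + (1/5)·(-1) = 17/5.
The largest is 17/5, so Player 1's best response is Bottom.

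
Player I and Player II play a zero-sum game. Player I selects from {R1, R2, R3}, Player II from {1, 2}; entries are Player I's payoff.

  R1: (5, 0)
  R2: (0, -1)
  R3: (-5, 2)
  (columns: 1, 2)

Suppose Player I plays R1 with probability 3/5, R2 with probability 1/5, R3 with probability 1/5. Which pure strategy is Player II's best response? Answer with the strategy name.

If Player II plays 1, Player I's expected payoff is (3/5)·5 + (1/5)·0 + (1/5)·(-5) = 2.
If Player II plays 2, Player I's expected payoff is (3/5)·0 + (1/5)·(-1) + (1/5)·2 = 1/5.
Player II minimizes Player I's payoff; the smallest is 1/5, so the best response is 2.

2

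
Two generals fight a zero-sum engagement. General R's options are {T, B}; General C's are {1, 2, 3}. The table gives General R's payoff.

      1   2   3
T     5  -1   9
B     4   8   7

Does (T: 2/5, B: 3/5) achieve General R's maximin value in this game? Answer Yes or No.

Against 1 this mix gives (2/5)·5 + (3/5)·4 = 22/5.
Against 2 this mix gives (2/5)·(-1) + (3/5)·8 = 22/5.
Against 3 this mix gives (2/5)·9 + (3/5)·7 = 39/5.
All of General C's active replies (1, 2) yield 22/5, and no column does worse for General R. The mix makes General C indifferent and guarantees 22/5, so it is optimal.

Yes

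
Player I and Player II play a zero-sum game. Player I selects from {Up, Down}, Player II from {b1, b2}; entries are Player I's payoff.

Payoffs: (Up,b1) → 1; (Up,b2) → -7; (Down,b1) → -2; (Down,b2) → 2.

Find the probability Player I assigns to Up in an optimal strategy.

Row minima: Up → -7, Down → -2; maximin = -2.
Column maxima: b1 → 1, b2 → 2; minimax = 1.
-2 ≠ 1, so there is no saddle point; optimal play is mixed.
Let Player I play Up with probability p. Expected payoff against b1: 1p + (-2)(1−p) = 3p − 2; against b2: (-7)p + 2(1−p) = −9p + 2.
Setting these equal: 3p − 2 = −9p + 2 ⇒ 12p = 4 ⇒ p = 1/3, and the value is (3)·(1/3) − 2 = -1.
For Player II: with q = P(b1), equating Up's and Down's payoffs gives 8q − 7 = −4q + 2 ⇒ q = 3/4.

1/3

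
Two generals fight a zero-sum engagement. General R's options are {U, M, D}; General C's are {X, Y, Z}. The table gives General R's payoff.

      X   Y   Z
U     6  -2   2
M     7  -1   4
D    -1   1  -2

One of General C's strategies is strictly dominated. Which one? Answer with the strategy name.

X

Z holds General R's payoff strictly below X in every row: 2 < 6, 4 < 7, -2 < -1.
So X is strictly dominated for General C.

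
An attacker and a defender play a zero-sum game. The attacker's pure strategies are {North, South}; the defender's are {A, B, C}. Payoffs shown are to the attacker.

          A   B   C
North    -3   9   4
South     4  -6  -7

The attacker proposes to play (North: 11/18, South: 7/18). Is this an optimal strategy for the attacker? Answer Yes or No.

Against A this mix gives (11/18)·(-3) + (7/18)·4 = -5/18.
Against B this mix gives (11/18)·9 + (7/18)·(-6) = 19/6.
Against C this mix gives (11/18)·4 + (7/18)·(-7) = -5/18.
All of the defender's active replies (A, C) yield -5/18, and no column does worse for the attacker. The mix makes the defender indifferent and guarantees -5/18, so it is optimal.

Yes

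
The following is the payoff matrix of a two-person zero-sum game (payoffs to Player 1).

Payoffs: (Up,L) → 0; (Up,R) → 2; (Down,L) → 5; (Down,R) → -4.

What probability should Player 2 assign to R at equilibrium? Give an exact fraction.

Row minima: Up → 0, Down → -4; maximin = 0.
Column maxima: L → 5, R → 2; minimax = 2.
0 ≠ 2, so there is no saddle point; optimal play is mixed.
Let Player 1 play Up with probability p. Expected payoff against L: 0p + 5(1−p) = −5p + 5; against R: 2p + (-4)(1−p) = 6p − 4.
Setting these equal: −5p + 5 = 6p − 4 ⇒ −11p = -9 ⇒ p = 9/11, and the value is (-5)·(9/11) + 5 = 10/11.
For Player 2: with q = P(L), equating Up's and Down's payoffs gives −2q + 2 = 9q − 4 ⇒ q = 6/11.

5/11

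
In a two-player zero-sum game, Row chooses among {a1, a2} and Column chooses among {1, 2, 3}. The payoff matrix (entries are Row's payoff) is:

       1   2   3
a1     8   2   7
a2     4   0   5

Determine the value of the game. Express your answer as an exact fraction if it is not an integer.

Row minima: a1 → 2, a2 → 0; maximin = 2.
Column maxima: 1 → 8, 2 → 2, 3 → 7; minimax = 2.
Since maximin = minimax = 2, there is a saddle point and the value is 2.

2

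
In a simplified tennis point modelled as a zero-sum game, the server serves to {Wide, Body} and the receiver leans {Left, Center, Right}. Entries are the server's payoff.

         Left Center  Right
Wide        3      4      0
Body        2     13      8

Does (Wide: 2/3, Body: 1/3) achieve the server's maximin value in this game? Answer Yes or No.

Yes

Against Left this mix gives (2/3)·3 + (1/3)·2 = 8/3.
Against Center this mix gives (2/3)·4 + (1/3)·13 = 7.
Against Right this mix gives (2/3)·0 + (1/3)·8 = 8/3.
All of the receiver's active replies (Left, Right) yield 8/3, and no column does worse for the server. The mix makes the receiver indifferent and guarantees 8/3, so it is optimal.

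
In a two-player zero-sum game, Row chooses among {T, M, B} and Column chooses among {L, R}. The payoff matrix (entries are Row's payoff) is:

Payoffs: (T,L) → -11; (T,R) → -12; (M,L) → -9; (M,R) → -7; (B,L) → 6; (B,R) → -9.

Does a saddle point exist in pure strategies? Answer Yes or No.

No

Row minima: T → -12, M → -9, B → -9; maximin = -9.
Column maxima: L → 6, R → -7; minimax = -7.
-9 ≠ -7, so no pure-strategy equilibrium exists.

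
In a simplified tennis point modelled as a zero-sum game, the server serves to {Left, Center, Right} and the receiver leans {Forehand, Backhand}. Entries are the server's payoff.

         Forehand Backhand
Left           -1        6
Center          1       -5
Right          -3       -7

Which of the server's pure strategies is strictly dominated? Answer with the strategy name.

Right

Left gives a strictly higher payoff than Right against every column: -1 > -3, 6 > -7.
So Right is strictly dominated and the server never plays it.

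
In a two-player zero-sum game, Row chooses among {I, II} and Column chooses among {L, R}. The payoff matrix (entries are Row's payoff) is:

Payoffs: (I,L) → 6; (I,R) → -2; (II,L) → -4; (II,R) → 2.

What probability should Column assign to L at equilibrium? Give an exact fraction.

2/7

Row minima: I → -2, II → -4; maximin = -2.
Column maxima: L → 6, R → 2; minimax = 2.
-2 ≠ 2, so there is no saddle point; optimal play is mixed.
Let Row play I with probability p. Expected payoff against L: 6p + (-4)(1−p) = 10p − 4; against R: (-2)p + 2(1−p) = −4p + 2.
Setting these equal: 10p − 4 = −4p + 2 ⇒ 14p = 6 ⇒ p = 3/7, and the value is (10)·(3/7) − 4 = 2/7.
For Column: with q = P(L), equating I's and II's payoffs gives 8q − 2 = −6q + 2 ⇒ q = 2/7.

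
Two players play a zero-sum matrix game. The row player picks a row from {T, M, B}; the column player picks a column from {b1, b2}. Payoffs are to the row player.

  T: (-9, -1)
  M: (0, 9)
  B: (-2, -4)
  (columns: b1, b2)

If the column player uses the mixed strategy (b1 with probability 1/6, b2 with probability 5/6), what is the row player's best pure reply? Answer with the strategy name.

Expected payoff of T: (1/6)·(-9) + (5/6)·(-1) = -7/3.
Expected payoff of M: (1/6)·0 + (5/6)·9 = 15/2.
Expected payoff of B: (1/6)·(-2) + (5/6)·(-4) = -11/3.
The largest is 15/2, so the row player's best response is M.

M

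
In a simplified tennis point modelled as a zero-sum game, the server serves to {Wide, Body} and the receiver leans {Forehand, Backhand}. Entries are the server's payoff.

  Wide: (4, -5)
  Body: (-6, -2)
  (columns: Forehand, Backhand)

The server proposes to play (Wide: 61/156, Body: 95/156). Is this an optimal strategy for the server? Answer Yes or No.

No

Against Forehand this mix gives (61/156)·4 + (95/156)·(-6) = -163/78.
Against Backhand this mix gives (61/156)·(-5) + (95/156)·(-2) = -165/52.
The receiver will play Backhand, holding the server to -165/52. Shifting weight toward the row that does better against Backhand would raise this floor (the equalizing mix achieves -38/13 against both Backhand and Forehand), so the proposed strategy is not optimal.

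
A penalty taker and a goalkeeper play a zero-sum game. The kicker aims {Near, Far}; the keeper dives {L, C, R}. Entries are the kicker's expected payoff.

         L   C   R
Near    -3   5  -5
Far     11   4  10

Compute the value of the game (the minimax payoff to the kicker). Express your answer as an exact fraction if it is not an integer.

Row minima: Near → -5, Far → 4; maximin = 4.
Column maxima: L → 11, C → 5, R → 10; minimax = 5.
4 ≠ 5, so there is no saddle point; optimal play is mixed.
L is strictly dominated by R (it gives the kicker strictly more in every row), so the keeper never plays it.
On the remaining 2×2 (Near, Far vs C, R):
Let the kicker play Near with probability p. Expected payoff against C: 5p + 4(1−p) = p + 4; against R: (-5)p + 10(1−p) = −15p + 10.
Setting these equal: p + 4 = −15p + 10 ⇒ 16p = 6 ⇒ p = 3/8, and the value is (1)·(3/8) + 4 = 35/8.
For the keeper: with q = P(C), equating Near's and Far's payoffs gives 10q − 5 = −6q + 10 ⇒ q = 15/16.

35/8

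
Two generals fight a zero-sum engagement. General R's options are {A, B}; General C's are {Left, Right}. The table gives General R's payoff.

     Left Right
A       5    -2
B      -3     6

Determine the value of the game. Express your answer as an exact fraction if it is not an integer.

Row minima: A → -2, B → -3; maximin = -2.
Column maxima: Left → 5, Right → 6; minimax = 5.
-2 ≠ 5, so there is no saddle point; optimal play is mixed.
Let General R play A with probability p. Expected payoff against Left: 5p + (-3)(1−p) = 8p − 3; against Right: (-2)p + 6(1−p) = −8p + 6.
Setting these equal: 8p − 3 = −8p + 6 ⇒ 16p = 9 ⇒ p = 9/16, and the value is (8)·(9/16) − 3 = 3/2.
For General C: with q = P(Left), equating A's and B's payoffs gives 7q − 2 = −9q + 6 ⇒ q = 1/2.

3/2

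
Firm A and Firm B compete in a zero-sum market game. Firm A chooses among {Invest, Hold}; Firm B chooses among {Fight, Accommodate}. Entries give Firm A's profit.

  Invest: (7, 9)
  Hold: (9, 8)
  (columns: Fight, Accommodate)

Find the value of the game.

Row minima: Invest → 7, Hold → 8; maximin = 8.
Column maxima: Fight → 9, Accommodate → 9; minimax = 9.
8 ≠ 9, so there is no saddle point; optimal play is mixed.
Let Firm A play Invest with probability p. Expected payoff against Fight: 7p + 9(1−p) = −2p + 9; against Accommodate: 9p + 8(1−p) = p + 8.
Setting these equal: −2p + 9 = p + 8 ⇒ −3p = -1 ⇒ p = 1/3, and the value is (-2)·(1/3) + 9 = 25/3.
For Firm B: with q = P(Fight), equating Invest's and Hold's payoffs gives −2q + 9 = q + 8 ⇒ q = 1/3.

25/3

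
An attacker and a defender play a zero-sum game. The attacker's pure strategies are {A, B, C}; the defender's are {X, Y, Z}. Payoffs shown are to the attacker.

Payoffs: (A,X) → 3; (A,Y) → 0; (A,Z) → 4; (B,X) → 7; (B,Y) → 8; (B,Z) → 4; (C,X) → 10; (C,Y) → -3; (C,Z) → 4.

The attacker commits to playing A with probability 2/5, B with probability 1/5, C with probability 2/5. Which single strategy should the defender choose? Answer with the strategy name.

Y

If the defender plays X, the attacker's expected payoff is (2/5)·3 + (1/5)·7 + (2/5)·10 = 33/5.
If the defender plays Y, the attacker's expected payoff is (2/5)·0 + (1/5)·8 + (2/5)·(-3) = 2/5.
If the defender plays Z, the attacker's expected payoff is (2/5)·4 + (1/5)·4 + (2/5)·4 = 4.
The defender minimizes the attacker's payoff; the smallest is 2/5, so the best response is Y.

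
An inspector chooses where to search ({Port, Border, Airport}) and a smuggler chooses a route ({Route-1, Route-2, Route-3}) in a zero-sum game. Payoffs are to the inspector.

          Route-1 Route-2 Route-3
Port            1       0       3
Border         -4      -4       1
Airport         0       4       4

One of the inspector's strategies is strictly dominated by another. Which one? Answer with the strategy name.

Border

Port gives a strictly higher payoff than Border against every column: 1 > -4, 0 > -4, 3 > 1.
So Border is strictly dominated and the inspector never plays it.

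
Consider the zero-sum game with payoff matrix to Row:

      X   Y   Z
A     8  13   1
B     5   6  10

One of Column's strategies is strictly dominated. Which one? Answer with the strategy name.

X holds Row's payoff strictly below Y in every row: 8 < 13, 5 < 6.
So Y is strictly dominated for Column.

Y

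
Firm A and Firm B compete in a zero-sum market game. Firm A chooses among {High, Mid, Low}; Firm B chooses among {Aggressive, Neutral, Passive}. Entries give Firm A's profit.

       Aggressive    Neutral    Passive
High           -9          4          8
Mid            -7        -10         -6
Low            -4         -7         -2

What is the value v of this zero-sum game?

-79/16

Row minima: High → -9, Mid → -10, Low → -7; maximin = -7.
Column maxima: Aggressive → -4, Neutral → 4, Passive → 8; minimax = -4.
-7 ≠ -4, so there is no saddle point; optimal play is mixed.
Mid is strictly dominated by Low, so Firm A never plays it.
Passive is strictly dominated by Aggressive (it gives Firm A strictly more in every row), so Firm B never plays it.
On the remaining 2×2 (High, Low vs Aggressive, Neutral):
Let Firm A play High with probability p. Expected payoff against Aggressive: (-9)p + (-4)(1−p) = −5p − 4; against Neutral: 4p + (-7)(1−p) = 11p − 7.
Setting these equal: −5p − 4 = 11p − 7 ⇒ −16p = -3 ⇒ p = 3/16, and the value is (-5)·(3/16) − 4 = -79/16.
For Firm B: with q = P(Aggressive), equating High's and Low's payoffs gives −13q + 4 = 3q − 7 ⇒ q = 11/16.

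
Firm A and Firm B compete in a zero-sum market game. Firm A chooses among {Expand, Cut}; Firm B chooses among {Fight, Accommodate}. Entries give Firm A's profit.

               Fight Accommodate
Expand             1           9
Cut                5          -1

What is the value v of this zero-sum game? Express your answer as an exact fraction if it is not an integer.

23/7

Row minima: Expand → 1, Cut → -1; maximin = 1.
Column maxima: Fight → 5, Accommodate → 9; minimax = 5.
1 ≠ 5, so there is no saddle point; optimal play is mixed.
Let Firm A play Expand with probability p. Expected payoff against Fight: 1p + 5(1−p) = −4p + 5; against Accommodate: 9p + (-1)(1−p) = 10p − 1.
Setting these equal: −4p + 5 = 10p − 1 ⇒ −14p = -6 ⇒ p = 3/7, and the value is (-4)·(3/7) + 5 = 23/7.
For Firm B: with q = P(Fight), equating Expand's and Cut's payoffs gives −8q + 9 = 6q − 1 ⇒ q = 5/7.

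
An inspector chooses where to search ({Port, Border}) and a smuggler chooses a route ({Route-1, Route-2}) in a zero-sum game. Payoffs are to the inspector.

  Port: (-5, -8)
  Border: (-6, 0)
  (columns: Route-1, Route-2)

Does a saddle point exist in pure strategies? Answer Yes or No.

Row minima: Port → -8, Border → -6; maximin = -6.
Column maxima: Route-1 → -5, Route-2 → 0; minimax = -5.
-6 ≠ -5, so no pure-strategy equilibrium exists.

No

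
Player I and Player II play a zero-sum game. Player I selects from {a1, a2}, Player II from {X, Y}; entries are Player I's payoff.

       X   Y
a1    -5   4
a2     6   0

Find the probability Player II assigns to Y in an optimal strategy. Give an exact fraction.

Row minima: a1 → -5, a2 → 0; maximin = 0.
Column maxima: X → 6, Y → 4; minimax = 4.
0 ≠ 4, so there is no saddle point; optimal play is mixed.
Let Player I play a1 with probability p. Expected payoff against X: (-5)p + 6(1−p) = −11p + 6; against Y: 4p + 0(1−p) = 4p.
Setting these equal: −11p + 6 = 4p ⇒ −15p = -6 ⇒ p = 2/5, and the value is (-11)·(2/5) + 6 = 8/5.
For Player II: with q = P(X), equating a1's and a2's payoffs gives −9q + 4 = 6q ⇒ q = 4/15.

11/15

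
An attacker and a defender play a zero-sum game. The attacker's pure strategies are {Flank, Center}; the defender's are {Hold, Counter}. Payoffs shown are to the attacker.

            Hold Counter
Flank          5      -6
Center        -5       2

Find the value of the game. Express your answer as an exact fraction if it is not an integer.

-10/9

Row minima: Flank → -6, Center → -5; maximin = -5.
Column maxima: Hold → 5, Counter → 2; minimax = 2.
-5 ≠ 2, so there is no saddle point; optimal play is mixed.
Let the attacker play Flank with probability p. Expected payoff against Hold: 5p + (-5)(1−p) = 10p − 5; against Counter: (-6)p + 2(1−p) = −8p + 2.
Setting these equal: 10p − 5 = −8p + 2 ⇒ 18p = 7 ⇒ p = 7/18, and the value is (10)·(7/18) − 5 = -10/9.
For the defender: with q = P(Hold), equating Flank's and Center's payoffs gives 11q − 6 = −7q + 2 ⇒ q = 4/9.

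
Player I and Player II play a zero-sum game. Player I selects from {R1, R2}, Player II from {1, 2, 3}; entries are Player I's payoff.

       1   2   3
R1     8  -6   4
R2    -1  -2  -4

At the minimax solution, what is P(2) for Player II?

2/3

Row minima: R1 → -6, R2 → -4; maximin = -4.
Column maxima: 1 → 8, 2 → -2, 3 → 4; minimax = -2.
-4 ≠ -2, so there is no saddle point; optimal play is mixed.
1 is strictly dominated by 2 (it gives Player I strictly more in every row), so Player II never plays it.
On the remaining 2×2 (R1, R2 vs 2, 3):
Let Player I play R1 with probability p. Expected payoff against 2: (-6)p + (-2)(1−p) = −4p − 2; against 3: 4p + (-4)(1−p) = 8p − 4.
Setting these equal: −4p − 2 = 8p − 4 ⇒ −12p = -2 ⇒ p = 1/6, and the value is (-4)·(1/6) − 2 = -8/3.
For Player II: with q = P(2), equating R1's and R2's payoffs gives −10q + 4 = 2q − 4 ⇒ q = 2/3.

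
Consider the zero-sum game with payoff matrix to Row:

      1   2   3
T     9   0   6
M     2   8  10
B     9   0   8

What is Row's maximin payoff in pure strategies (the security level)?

2

Row minima: T → 0, M → 2, B → 0.
The best of these is 2.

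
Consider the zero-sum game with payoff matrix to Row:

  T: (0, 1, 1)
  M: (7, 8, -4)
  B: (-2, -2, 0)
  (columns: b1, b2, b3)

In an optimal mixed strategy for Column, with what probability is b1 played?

Row minima: T → 0, M → -4, B → -2; maximin = 0.
Column maxima: b1 → 7, b2 → 8, b3 → 1; minimax = 1.
0 ≠ 1, so there is no saddle point; optimal play is mixed.
B is strictly dominated by T, so Row never plays it.
With B eliminated, b2 is strictly dominated by b1 (it gives Row strictly more in every remaining row), so Column never plays it.
On the remaining 2×2 (T, M vs b1, b3):
Let Row play T with probability p. Expected payoff against b1: 0p + 7(1−p) = −7p + 7; against b3: 1p + (-4)(1−p) = 5p − 4.
Setting these equal: −7p + 7 = 5p − 4 ⇒ −12p = -11 ⇒ p = 11/12, and the value is (-7)·(11/12) + 7 = 7/12.
For Column: with q = P(b1), equating T's and M's payoffs gives −q + 1 = 11q − 4 ⇒ q = 5/12.

5/12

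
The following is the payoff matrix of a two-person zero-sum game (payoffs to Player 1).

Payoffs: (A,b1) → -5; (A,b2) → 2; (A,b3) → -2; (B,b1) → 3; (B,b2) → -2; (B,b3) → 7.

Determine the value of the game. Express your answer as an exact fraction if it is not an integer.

-1/3

Row minima: A → -5, B → -2; maximin = -2.
Column maxima: b1 → 3, b2 → 2, b3 → 7; minimax = 2.
-2 ≠ 2, so there is no saddle point; optimal play is mixed.
b3 is strictly dominated by b1 (it gives Player 1 strictly more in every row), so Player 2 never plays it.
On the remaining 2×2 (A, B vs b1, b2):
Let Player 1 play A with probability p. Expected payoff against b1: (-5)p + 3(1−p) = −8p + 3; against b2: 2p + (-2)(1−p) = 4p − 2.
Setting these equal: −8p + 3 = 4p − 2 ⇒ −12p = -5 ⇒ p = 5/12, and the value is (-8)·(5/12) + 3 = -1/3.
For Player 2: with q = P(b1), equating A's and B's payoffs gives −7q + 2 = 5q − 2 ⇒ q = 1/3.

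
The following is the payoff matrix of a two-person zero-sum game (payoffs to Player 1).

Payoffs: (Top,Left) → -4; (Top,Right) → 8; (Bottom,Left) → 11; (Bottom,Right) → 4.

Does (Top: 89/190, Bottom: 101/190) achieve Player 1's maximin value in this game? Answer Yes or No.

Against Left this mix gives (89/190)·(-4) + (101/190)·11 = 151/38.
Against Right this mix gives (89/190)·8 + (101/190)·4 = 558/95.
Player 2 will play Left, holding Player 1 to 151/38. Shifting weight toward the row that does better against Left would raise this floor (the equalizing mix achieves 104/19 against both Left and Right), so the proposed strategy is not optimal.

No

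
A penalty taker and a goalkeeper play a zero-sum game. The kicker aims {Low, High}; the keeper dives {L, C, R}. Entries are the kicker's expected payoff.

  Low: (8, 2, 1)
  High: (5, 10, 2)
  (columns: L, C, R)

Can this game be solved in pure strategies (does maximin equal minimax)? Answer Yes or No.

Yes

Row minima: Low → 1, High → 2; maximin = 2.
Column maxima: L → 8, C → 10, R → 2; minimax = 2.
maximin = minimax = 2, so a saddle point exists.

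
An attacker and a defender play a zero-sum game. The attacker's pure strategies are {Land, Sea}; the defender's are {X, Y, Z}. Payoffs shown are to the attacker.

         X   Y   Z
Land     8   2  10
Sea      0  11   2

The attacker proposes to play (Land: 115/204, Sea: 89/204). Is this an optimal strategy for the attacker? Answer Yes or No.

Against X this mix gives (115/204)·8 + (89/204)·0 = 230/51.
Against Y this mix gives (115/204)·2 + (89/204)·11 = 403/68.
Against Z this mix gives (115/204)·10 + (89/204)·2 = 332/51.
The defender will play X, holding the attacker to 230/51. Shifting weight toward the row that does better against X would raise this floor (the equalizing mix achieves 88/17 against both X and Y), so the proposed strategy is not optimal.

No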